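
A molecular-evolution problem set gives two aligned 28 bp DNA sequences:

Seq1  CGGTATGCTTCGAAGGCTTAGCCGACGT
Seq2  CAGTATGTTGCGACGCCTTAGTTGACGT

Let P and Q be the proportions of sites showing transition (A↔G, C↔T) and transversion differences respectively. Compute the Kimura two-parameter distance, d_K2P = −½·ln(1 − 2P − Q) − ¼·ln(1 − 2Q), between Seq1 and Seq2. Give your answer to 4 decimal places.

The sequences differ at positions 2 (G/A, transition), 8 (C/T, transition), 10 (T/G, transversion), 14 (A/C, transversion), 16 (G/C, transversion), 22 (C/T, transition), 23 (C/T, transition).
Of the 7 differences, 4 transitions and 3 transversions over 28 sites: P = 4/28 = 0.142857, Q = 3/28 = 0.107143.
d = −0.5·ln(0.607143) − 0.25·ln(0.785714) = −0.5·(-0.498991) − 0.25·(-0.241162) = 0.3098.

0.3098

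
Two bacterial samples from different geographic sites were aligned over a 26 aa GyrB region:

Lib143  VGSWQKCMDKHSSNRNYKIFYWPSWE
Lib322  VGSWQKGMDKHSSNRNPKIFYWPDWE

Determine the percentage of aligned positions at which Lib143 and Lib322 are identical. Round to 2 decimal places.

Differing sites — 7:C/G; 17:Y/P; 24:S/D.
23 of the 26 sites match, so the percent identity is 23/26 × 100 = 88.46%.

88.46%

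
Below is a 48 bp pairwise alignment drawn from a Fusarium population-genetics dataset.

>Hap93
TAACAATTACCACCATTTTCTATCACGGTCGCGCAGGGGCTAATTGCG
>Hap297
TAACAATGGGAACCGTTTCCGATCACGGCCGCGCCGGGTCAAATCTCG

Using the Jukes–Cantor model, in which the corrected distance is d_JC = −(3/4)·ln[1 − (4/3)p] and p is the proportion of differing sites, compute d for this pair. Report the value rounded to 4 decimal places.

The sequences differ at positions 8 (T/G), 9 (A/G), 10 (C/G), 11 (C/A), 15 (A/G), 19 (T/C), 21 (T/G), 29 (T/C), 35 (A/C), 39 (G/T), 41 (T/A), 45 (T/C), 46 (G/T).
p = 13/48 = 0.270833.
d = −0.75 · ln(1 − (4/3)·0.270833) = −0.75 · ln(0.638889) = −0.75 · (-0.448025) = 0.3360.

0.3360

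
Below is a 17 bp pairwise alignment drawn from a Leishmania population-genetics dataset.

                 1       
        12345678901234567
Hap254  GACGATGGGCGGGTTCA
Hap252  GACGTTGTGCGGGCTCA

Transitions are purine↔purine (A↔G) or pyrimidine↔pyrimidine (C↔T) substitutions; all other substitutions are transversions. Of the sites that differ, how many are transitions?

1

Mismatches occur at site 5 (A→T, transversion), site 8 (G→T, transversion), site 14 (T→C, transition).
Of the 3 differences, 1 transition and 2 transversions, so the answer is 1.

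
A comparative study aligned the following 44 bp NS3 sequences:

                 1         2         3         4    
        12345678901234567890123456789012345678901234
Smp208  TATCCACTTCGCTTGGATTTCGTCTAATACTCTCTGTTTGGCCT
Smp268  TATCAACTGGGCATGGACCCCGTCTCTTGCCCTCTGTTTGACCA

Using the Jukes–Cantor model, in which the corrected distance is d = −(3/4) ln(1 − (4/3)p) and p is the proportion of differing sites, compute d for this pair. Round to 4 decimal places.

0.3756

The sequences differ at positions 5 (C/A), 9 (T/G), 10 (C/G), 13 (T/A), 18 (T/C), 19 (T/C), 20 (T/C), 26 (A/C), 27 (A/T), 29 (A/G), 31 (T/C), 41 (G/A), 44 (T/A).
p = 13/44 = 0.295455.
d = −0.75 · ln(1 − (4/3)·0.295455) = −0.75 · ln(0.606060) = −0.75 · (-0.500776) = 0.3756.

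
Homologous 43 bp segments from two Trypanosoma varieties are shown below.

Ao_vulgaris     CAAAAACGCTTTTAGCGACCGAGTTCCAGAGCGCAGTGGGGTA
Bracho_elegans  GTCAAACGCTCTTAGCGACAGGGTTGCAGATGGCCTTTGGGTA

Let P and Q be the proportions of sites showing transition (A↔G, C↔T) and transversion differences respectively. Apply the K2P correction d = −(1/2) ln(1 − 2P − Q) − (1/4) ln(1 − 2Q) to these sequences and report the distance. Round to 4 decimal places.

Mismatches occur at site 1 (C→G, transversion), site 2 (A→T, transversion), site 3 (A→C, transversion), site 11 (T→C, transition), site 20 (C→A, transversion), site 22 (A→G, transition), site 26 (C→G, transversion), site 31 (G→T, transversion), site 32 (C→G, transversion), site 35 (A→C, transversion), site 36 (G→T, transversion), site 38 (G→T, transversion).
Of the 12 differences, 2 transitions and 10 transversions over 43 sites: P = 2/43 = 0.046512, Q = 10/43 = 0.232558.
d = −0.5·ln(0.674418) − 0.25·ln(0.534884) = −0.5·(-0.393905) − 0.25·(-0.625705) = 0.3534.

0.3534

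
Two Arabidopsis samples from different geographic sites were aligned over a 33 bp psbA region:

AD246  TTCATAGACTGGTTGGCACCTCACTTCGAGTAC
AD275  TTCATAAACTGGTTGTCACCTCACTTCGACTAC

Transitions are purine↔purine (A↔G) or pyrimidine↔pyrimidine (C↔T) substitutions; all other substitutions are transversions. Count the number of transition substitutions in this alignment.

Mismatches occur at site 7 (G↔A, transition), site 16 (G↔T, transversion), site 30 (G↔C, transversion).
Of the 3 differences, 1 transition and 2 transversions, so the answer is 1.

1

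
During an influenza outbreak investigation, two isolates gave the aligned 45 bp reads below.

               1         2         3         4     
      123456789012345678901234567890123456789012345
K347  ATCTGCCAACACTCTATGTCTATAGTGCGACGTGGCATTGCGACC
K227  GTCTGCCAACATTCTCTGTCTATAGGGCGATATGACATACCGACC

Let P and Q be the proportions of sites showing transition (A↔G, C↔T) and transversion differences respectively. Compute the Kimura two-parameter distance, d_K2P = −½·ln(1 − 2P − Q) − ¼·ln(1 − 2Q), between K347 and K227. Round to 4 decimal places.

Mismatches occur at site 1 (A↔G, transition), site 12 (C↔T, transition), site 16 (A↔C, transversion), site 26 (T↔G, transversion), site 31 (C↔T, transition), site 32 (G↔A, transition), site 35 (G↔A, transition), site 39 (T↔A, transversion), site 40 (G↔C, transversion).
Of the 9 differences, 5 transitions and 4 transversions over 45 sites: P = 5/45 = 0.111111, Q = 4/45 = 0.088889.
d = −0.5·ln(0.688889) − 0.25·ln(0.822222) = −0.5·(-0.372675) − 0.25·(-0.195745) = 0.2353.

0.2353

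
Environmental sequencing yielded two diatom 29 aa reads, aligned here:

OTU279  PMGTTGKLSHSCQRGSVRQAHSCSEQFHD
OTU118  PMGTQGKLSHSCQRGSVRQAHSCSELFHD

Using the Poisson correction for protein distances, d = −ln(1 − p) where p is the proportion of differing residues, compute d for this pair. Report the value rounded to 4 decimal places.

0.0715

Mismatches occur at site 5 (T↔Q), site 26 (Q↔L).
p = 2/29 = 0.068966.
d = −ln(1 − 0.068966) = −ln(0.931034) = 0.0715.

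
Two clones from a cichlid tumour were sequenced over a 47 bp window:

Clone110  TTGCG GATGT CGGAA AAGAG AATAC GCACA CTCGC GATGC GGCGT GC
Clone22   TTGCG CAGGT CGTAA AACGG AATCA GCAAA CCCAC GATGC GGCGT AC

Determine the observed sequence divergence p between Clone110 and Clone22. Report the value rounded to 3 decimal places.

Mismatches occur at site 6 (G→C), site 8 (T→G), site 13 (G→T), site 18 (G→C), site 19 (A→G), site 24 (A→C), site 25 (C→A), site 29 (C→A), site 32 (T→C), site 34 (G→A), site 46 (G→A).
There are 11 differences over 47 sites, so p = 11/47 = 0.234.

0.234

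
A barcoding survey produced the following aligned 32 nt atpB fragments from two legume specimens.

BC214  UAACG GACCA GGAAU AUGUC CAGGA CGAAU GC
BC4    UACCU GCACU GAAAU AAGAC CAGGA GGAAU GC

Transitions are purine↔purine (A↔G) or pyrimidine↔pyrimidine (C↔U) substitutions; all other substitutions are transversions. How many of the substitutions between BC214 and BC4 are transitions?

1

Mismatches occur at site 3 (A/C, transversion), site 5 (G/U, transversion), site 7 (A/C, transversion), site 8 (C/A, transversion), site 10 (A/U, transversion), site 12 (G/A, transition), site 17 (U/A, transversion), site 19 (U/A, transversion), site 26 (C/G, transversion).
Of the 9 differences, 1 transition and 8 transversions, so the answer is 1.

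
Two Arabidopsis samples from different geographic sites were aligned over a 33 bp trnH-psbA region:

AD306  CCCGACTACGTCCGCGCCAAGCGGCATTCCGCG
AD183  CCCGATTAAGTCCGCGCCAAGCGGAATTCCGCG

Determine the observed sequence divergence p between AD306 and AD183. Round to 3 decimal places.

0.091

The sequences differ at positions 6 (C/T), 9 (C/A), 25 (C/A).
There are 3 differences over 33 sites, so p = 3/33 = 0.091.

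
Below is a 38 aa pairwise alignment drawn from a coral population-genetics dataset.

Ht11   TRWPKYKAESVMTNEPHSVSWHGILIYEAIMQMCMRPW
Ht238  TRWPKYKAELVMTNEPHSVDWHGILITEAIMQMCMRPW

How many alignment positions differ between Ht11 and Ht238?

3

The sequences differ at positions 10 (S/L), 20 (S/D), 27 (Y/T).
That gives 3 mismatches out of 38 aligned sites, so the Hamming distance is 3.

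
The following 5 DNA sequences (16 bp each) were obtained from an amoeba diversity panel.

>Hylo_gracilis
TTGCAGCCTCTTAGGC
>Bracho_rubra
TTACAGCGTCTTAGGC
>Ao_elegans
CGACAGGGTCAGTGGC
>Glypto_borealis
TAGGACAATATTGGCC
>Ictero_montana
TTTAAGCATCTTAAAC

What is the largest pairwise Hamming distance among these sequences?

12

Pairwise Hamming distances:
  Hylo_gracilis vs Bracho_rubra: 2
  Hylo_gracilis vs Ao_elegans: 8
  Hylo_gracilis vs Glypto_borealis: 8
  Hylo_gracilis vs Ictero_montana: 5
  Bracho_rubra vs Ao_elegans: 6
  Bracho_rubra vs Glypto_borealis: 9
  Bracho_rubra vs Ictero_montana: 5
  Ao_elegans vs Glypto_borealis: 12
  Ao_elegans vs Ictero_montana: 11
  Glypto_borealis vs Ictero_montana: 9
The largest is 12, between Ao_elegans and Glypto_borealis.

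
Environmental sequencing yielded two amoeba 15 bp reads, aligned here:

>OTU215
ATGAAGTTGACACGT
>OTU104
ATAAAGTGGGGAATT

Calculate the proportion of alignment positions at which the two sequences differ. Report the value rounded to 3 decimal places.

The sequences differ at positions 3 (G/A), 8 (T/G), 10 (A/G), 11 (C/G), 13 (C/A), 14 (G/T).
There are 6 differences over 15 sites, so p = 6/15 = 0.400.

0.400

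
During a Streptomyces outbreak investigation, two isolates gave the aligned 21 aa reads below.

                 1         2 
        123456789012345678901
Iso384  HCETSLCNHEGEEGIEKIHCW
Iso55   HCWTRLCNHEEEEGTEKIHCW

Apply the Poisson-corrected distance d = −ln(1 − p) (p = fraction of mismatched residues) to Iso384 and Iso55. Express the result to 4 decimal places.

Differing sites — 3:E/W; 5:S/R; 11:G/E; 15:I/T.
p = 4/21 = 0.190476.
d = −ln(1 − 0.190476) = −ln(0.809524) = 0.2113.

0.2113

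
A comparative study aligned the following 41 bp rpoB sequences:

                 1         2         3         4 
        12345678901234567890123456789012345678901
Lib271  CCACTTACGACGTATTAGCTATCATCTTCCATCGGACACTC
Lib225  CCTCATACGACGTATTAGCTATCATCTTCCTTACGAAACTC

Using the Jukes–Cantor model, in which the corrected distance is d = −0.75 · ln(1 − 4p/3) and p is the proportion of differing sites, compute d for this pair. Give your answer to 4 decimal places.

Mismatches occur at site 3 (A↔T), site 5 (T↔A), site 31 (A↔T), site 33 (C↔A), site 34 (G↔C), site 37 (C↔A).
p = 6/41 = 0.146341.
d = −0.75 · ln(1 − (4/3)·0.146341) = −0.75 · ln(0.804879) = −0.75 · (-0.217063) = 0.1628.

0.1628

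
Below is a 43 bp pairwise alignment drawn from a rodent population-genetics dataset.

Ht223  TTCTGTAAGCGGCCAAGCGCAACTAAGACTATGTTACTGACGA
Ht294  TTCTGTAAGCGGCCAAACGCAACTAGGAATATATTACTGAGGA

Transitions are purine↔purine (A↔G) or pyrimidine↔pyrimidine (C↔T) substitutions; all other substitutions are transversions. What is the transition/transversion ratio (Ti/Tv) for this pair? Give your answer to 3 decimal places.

Differing sites — 17:G/A (Ti); 26:A/G (Ti); 29:C/A (Tv); 33:G/A (Ti); 41:C/G (Tv).
Of the 5 differences, 3 transitions and 2 transversions, so Ti/Tv = 3/2 = 1.500.

1.500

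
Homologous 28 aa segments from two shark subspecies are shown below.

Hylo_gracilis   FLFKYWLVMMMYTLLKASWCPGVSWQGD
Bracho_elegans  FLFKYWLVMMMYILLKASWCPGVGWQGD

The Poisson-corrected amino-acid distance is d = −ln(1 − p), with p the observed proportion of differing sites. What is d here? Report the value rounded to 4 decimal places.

Differing sites — 13:T/I; 24:S/G.
p = 2/28 = 0.071429.
d = −ln(1 − 0.071429) = −ln(0.928571) = 0.0741.

0.0741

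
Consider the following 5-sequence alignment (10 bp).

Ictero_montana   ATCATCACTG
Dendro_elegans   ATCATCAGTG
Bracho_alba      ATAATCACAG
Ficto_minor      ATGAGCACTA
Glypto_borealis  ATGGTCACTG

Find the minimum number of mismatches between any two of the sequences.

Pairwise Hamming distances:
  Ictero_montana vs Dendro_elegans: 1
  Ictero_montana vs Bracho_alba: 2
  Ictero_montana vs Ficto_minor: 3
  Ictero_montana vs Glypto_borealis: 2
  Dendro_elegans vs Bracho_alba: 3
  Dendro_elegans vs Ficto_minor: 4
  Dendro_elegans vs Glypto_borealis: 3
  Bracho_alba vs Ficto_minor: 4
  Bracho_alba vs Glypto_borealis: 3
  Ficto_minor vs Glypto_borealis: 3
The smallest is 1, between Ictero_montana and Dendro_elegans.

1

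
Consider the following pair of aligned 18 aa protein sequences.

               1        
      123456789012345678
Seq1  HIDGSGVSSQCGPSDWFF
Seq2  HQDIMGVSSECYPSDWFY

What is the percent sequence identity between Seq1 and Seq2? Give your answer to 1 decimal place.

Mismatches occur at site 2 (I/Q), site 4 (G/I), site 5 (S/M), site 10 (Q/E), site 12 (G/Y), site 18 (F/Y).
12 of the 18 sites match, so the percent identity is 12/18 × 100 = 66.7%.

66.7%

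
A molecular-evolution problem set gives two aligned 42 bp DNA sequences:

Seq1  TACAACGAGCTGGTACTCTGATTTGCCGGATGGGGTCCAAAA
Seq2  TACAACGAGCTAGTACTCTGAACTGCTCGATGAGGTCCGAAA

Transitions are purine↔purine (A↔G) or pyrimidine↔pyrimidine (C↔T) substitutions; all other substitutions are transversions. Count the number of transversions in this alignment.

2

Differing sites — 12:G/A (Ti); 22:T/A (Tv); 23:T/C (Ti); 27:C/T (Ti); 28:G/C (Tv); 33:G/A (Ti); 39:A/G (Ti).
Of the 7 differences, 5 transitions and 2 transversions, so the answer is 2.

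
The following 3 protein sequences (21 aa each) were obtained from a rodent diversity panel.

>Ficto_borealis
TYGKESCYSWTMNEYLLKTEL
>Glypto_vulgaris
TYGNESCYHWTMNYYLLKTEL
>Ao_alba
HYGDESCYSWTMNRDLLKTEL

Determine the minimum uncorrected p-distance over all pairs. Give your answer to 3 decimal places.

Pairwise Hamming distances:
  Ficto_borealis vs Glypto_vulgaris: 3
  Ficto_borealis vs Ao_alba: 4
  Glypto_vulgaris vs Ao_alba: 5
The smallest is 3 mismatches, between Ficto_borealis and Glypto_vulgaris; p = 3/21 = 0.143.

0.143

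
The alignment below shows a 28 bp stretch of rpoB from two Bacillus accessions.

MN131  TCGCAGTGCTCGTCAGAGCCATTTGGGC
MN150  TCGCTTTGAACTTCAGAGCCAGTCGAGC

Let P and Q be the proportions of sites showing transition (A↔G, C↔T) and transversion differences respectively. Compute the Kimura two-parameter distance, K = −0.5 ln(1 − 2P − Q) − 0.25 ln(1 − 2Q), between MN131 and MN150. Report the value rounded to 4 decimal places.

0.3608

Mismatches occur at site 5 (A↔T, transversion), site 6 (G↔T, transversion), site 9 (C↔A, transversion), site 10 (T↔A, transversion), site 12 (G↔T, transversion), site 22 (T↔G, transversion), site 24 (T↔C, transition), site 26 (G↔A, transition).
Of the 8 differences, 2 transitions and 6 transversions over 28 sites: P = 2/28 = 0.071429, Q = 6/28 = 0.214286.
d = −0.5·ln(0.642856) − 0.25·ln(0.571428) = −0.5·(-0.441835) − 0.25·(-0.559617) = 0.3608.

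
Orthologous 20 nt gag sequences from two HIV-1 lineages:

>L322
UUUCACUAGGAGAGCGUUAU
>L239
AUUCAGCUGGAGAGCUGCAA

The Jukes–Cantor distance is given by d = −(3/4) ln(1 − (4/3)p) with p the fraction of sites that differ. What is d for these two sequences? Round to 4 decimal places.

0.5716

The sequences differ at positions 1 (U/A), 6 (C/G), 7 (U/C), 8 (A/U), 16 (G/U), 17 (U/G), 18 (U/C), 20 (U/A).
p = 8/20 = 0.400000.
d = −0.75 · ln(1 − (4/3)·0.400000) = −0.75 · ln(0.466667) = −0.75 · (-0.762139) = 0.5716.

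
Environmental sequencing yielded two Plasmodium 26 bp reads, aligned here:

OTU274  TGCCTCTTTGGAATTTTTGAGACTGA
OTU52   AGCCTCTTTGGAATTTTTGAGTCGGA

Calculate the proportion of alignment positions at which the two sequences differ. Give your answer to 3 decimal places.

Mismatches occur at site 1 (T↔A), site 22 (A↔T), site 24 (T↔G).
There are 3 differences over 26 sites, so p = 3/26 = 0.115.

0.115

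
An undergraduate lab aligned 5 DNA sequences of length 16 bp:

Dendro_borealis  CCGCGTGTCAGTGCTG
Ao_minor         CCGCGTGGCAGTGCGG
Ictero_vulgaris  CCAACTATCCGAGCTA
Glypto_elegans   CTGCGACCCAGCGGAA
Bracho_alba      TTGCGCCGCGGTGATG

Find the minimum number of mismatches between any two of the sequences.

Pairwise Hamming distances:
  Dendro_borealis vs Ao_minor: 2
  Dendro_borealis vs Ictero_vulgaris: 7
  Dendro_borealis vs Glypto_elegans: 8
  Dendro_borealis vs Bracho_alba: 7
  Ao_minor vs Ictero_vulgaris: 9
  Ao_minor vs Glypto_elegans: 8
  Ao_minor vs Bracho_alba: 7
  Ictero_vulgaris vs Glypto_elegans: 11
  Ictero_vulgaris vs Bracho_alba: 12
  Glypto_elegans vs Bracho_alba: 8
The smallest is 2, between Dendro_borealis and Ao_minor.

2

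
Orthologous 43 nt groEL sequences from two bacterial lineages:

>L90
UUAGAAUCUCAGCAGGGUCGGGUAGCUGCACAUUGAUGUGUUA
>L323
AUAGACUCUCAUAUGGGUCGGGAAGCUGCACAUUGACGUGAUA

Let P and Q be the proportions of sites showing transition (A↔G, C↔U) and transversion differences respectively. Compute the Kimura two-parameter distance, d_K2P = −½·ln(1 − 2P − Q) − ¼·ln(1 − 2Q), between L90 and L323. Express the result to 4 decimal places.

0.2159

The sequences differ at positions 1 (U/A, transversion), 6 (A/C, transversion), 12 (G/U, transversion), 13 (C/A, transversion), 14 (A/U, transversion), 23 (U/A, transversion), 37 (U/C, transition), 41 (U/A, transversion).
Of the 8 differences, 1 transition and 7 transversions over 43 sites: P = 1/43 = 0.023256, Q = 7/43 = 0.162791.
d = −0.5·ln(0.790697) − 0.25·ln(0.674418) = −0.5·(-0.234840) − 0.25·(-0.393905) = 0.2159.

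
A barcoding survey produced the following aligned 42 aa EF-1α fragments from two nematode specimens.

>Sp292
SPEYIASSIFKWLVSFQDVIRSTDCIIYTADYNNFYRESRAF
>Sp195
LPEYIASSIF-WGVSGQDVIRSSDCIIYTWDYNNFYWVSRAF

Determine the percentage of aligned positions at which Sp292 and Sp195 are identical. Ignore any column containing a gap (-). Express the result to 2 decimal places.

82.93%

Excluding the 1 gap column leaves 41 comparable sites.
Differing sites — 1:S/L; 13:L/G; 16:F/G; 23:T/S; 30:A/W; 37:R/W; 38:E/V.
34 of the 41 comparable sites match, so the percent identity is 34/41 × 100 = 82.93%.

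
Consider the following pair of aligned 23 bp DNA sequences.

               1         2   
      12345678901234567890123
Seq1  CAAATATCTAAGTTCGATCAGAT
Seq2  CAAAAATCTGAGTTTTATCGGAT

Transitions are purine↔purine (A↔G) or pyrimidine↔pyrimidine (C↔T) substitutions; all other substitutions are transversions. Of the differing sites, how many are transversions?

Differing sites — 5:T/A (Tv); 10:A/G (Ti); 15:C/T (Ti); 16:G/T (Tv); 20:A/G (Ti).
Of the 5 differences, 3 transitions and 2 transversions, so the answer is 2.

2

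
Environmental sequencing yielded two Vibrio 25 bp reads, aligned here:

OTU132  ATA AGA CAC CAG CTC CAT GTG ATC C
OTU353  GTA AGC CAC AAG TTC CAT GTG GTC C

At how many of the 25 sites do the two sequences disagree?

5

Differing sites — 1:A/G; 6:A/C; 10:C/A; 13:C/T; 22:A/G.
That gives 5 mismatches out of 25 aligned sites, so the Hamming distance is 5.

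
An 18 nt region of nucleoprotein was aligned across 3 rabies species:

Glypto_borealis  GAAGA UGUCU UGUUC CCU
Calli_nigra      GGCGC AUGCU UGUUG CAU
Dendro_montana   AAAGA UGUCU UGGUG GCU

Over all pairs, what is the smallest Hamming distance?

4

Pairwise Hamming distances:
  Glypto_borealis vs Calli_nigra: 8
  Glypto_borealis vs Dendro_montana: 4
  Calli_nigra vs Dendro_montana: 10
The smallest is 4, between Glypto_borealis and Dendro_montana.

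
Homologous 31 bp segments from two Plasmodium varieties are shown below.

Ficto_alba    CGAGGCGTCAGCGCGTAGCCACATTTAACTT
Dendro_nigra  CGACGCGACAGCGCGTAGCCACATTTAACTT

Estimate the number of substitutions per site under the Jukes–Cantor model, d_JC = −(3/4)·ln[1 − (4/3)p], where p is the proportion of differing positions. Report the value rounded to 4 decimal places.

0.0675

The sequences differ at positions 4 (G/C), 8 (T/A).
p = 2/31 = 0.064516.
d = −0.75 · ln(1 − (4/3)·0.064516) = −0.75 · ln(0.913979) = −0.75 · (-0.089948) = 0.0675.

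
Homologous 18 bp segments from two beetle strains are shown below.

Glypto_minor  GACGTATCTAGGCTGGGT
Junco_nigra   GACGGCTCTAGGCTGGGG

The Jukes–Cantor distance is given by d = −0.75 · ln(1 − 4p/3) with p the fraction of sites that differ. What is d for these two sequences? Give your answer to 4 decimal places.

0.1885

Mismatches occur at site 5 (T↔G), site 6 (A↔C), site 18 (T↔G).
p = 3/18 = 0.166667.
d = −0.75 · ln(1 − (4/3)·0.166667) = −0.75 · ln(0.777777) = −0.75 · (-0.251315) = 0.1885.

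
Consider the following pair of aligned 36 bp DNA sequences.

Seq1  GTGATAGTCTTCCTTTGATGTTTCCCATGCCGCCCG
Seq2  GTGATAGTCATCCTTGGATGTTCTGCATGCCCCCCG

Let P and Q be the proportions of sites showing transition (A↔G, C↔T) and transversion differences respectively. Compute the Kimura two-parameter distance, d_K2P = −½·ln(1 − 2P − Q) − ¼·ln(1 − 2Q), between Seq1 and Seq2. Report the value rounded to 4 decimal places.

0.1885

The sequences differ at positions 10 (T/A, transversion), 16 (T/G, transversion), 23 (T/C, transition), 24 (C/T, transition), 25 (C/G, transversion), 32 (G/C, transversion).
Of the 6 differences, 2 transitions and 4 transversions over 36 sites: P = 2/36 = 0.055556, Q = 4/36 = 0.111111.
d = −0.5·ln(0.777777) − 0.25·ln(0.777778) = −0.5·(-0.251315) − 0.25·(-0.251314) = 0.1885.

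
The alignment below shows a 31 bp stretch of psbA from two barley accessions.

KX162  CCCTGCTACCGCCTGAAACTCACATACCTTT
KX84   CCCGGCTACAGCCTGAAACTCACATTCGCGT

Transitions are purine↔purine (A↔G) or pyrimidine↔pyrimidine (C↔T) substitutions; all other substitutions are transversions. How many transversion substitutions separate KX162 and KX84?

5

The sequences differ at positions 4 (T/G, transversion), 10 (C/A, transversion), 26 (A/T, transversion), 28 (C/G, transversion), 29 (T/C, transition), 30 (T/G, transversion).
Of the 6 differences, 1 transition and 5 transversions, so the answer is 5.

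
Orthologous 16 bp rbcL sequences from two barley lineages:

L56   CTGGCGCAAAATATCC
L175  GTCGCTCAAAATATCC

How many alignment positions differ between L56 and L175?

3

The sequences differ at positions 1 (C/G), 3 (G/C), 6 (G/T).
That gives 3 mismatches out of 16 aligned sites, so the Hamming distance is 3.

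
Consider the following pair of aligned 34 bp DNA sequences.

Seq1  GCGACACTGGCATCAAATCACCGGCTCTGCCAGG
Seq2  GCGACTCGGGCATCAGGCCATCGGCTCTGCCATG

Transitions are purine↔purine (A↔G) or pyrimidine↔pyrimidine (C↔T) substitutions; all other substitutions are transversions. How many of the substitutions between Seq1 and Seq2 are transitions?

4

Mismatches occur at site 6 (A→T, transversion), site 8 (T→G, transversion), site 16 (A→G, transition), site 17 (A→G, transition), site 18 (T→C, transition), site 21 (C→T, transition), site 33 (G→T, transversion).
Of the 7 differences, 4 transitions and 3 transversions, so the answer is 4.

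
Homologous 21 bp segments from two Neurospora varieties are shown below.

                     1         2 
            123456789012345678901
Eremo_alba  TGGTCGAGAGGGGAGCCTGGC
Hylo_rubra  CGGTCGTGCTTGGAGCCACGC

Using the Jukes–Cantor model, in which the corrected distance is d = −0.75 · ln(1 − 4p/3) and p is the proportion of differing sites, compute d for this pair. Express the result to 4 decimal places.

The sequences differ at positions 1 (T/C), 7 (A/T), 9 (A/C), 10 (G/T), 11 (G/T), 18 (T/A), 19 (G/C).
p = 7/21 = 0.333333.
d = −0.75 · ln(1 − (4/3)·0.333333) = −0.75 · ln(0.555556) = −0.75 · (-0.587786) = 0.4408.

0.4408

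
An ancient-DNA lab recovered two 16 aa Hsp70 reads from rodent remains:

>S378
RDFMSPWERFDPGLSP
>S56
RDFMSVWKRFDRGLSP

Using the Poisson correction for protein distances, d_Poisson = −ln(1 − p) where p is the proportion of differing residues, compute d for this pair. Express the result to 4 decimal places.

0.2076

Mismatches occur at site 6 (P↔V), site 8 (E↔K), site 12 (P↔R).
p = 3/16 = 0.187500.
d = −ln(1 − 0.187500) = −ln(0.812500) = 0.2076.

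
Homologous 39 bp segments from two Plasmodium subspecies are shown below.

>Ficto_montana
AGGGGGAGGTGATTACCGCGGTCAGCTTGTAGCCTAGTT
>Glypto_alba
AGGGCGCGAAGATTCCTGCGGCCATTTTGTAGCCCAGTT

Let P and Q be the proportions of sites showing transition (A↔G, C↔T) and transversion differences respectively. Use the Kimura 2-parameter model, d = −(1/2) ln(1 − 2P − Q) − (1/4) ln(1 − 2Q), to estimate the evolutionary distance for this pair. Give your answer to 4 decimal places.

The sequences differ at positions 5 (G/C, transversion), 7 (A/C, transversion), 9 (G/A, transition), 10 (T/A, transversion), 15 (A/C, transversion), 17 (C/T, transition), 22 (T/C, transition), 25 (G/T, transversion), 26 (C/T, transition), 35 (T/C, transition).
Of the 10 differences, 5 transitions and 5 transversions over 39 sites: P = 5/39 = 0.128205, Q = 5/39 = 0.128205.
d = −0.5·ln(0.615385) − 0.25·ln(0.743590) = −0.5·(-0.485507) − 0.25·(-0.296265) = 0.3168.

0.3168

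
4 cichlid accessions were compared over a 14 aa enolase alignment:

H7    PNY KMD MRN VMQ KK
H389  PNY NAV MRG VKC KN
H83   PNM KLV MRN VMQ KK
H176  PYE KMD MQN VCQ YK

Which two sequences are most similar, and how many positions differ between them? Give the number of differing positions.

3

Pairwise Hamming distances:
  H7 vs H389: 7
  H7 vs H83: 3
  H7 vs H176: 5
  H389 vs H83: 7
  H389 vs H176: 11
  H83 vs H176: 7
The smallest is 3, between H7 and H83.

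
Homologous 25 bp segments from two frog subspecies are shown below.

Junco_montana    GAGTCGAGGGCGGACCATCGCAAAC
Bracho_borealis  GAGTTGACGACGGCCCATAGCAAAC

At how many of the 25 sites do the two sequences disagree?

5

Mismatches occur at site 5 (C→T), site 8 (G→C), site 10 (G→A), site 14 (A→C), site 19 (C→A).
That gives 5 mismatches out of 25 aligned sites, so the Hamming distance is 5.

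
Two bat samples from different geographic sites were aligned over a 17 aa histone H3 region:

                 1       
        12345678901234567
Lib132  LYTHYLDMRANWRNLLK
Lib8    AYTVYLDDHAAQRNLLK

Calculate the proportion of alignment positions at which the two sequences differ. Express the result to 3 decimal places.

0.353

The sequences differ at positions 1 (L/A), 4 (H/V), 8 (M/D), 9 (R/H), 11 (N/A), 12 (W/Q).
There are 6 differences over 17 sites, so p = 6/17 = 0.353.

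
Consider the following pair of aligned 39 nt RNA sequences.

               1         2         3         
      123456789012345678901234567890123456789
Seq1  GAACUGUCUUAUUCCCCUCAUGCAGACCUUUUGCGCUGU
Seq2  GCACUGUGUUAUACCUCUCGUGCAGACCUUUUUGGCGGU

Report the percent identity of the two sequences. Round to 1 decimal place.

79.5%

Mismatches occur at site 2 (A↔C), site 8 (C↔G), site 13 (U↔A), site 16 (C↔U), site 20 (A↔G), site 33 (G↔U), site 34 (C↔G), site 37 (U↔G).
31 of the 39 sites match, so the percent identity is 31/39 × 100 = 79.5%.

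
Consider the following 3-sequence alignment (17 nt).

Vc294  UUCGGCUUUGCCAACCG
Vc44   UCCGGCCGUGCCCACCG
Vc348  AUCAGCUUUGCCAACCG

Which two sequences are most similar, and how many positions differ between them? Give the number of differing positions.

Pairwise Hamming distances:
  Vc294 vs Vc44: 4
  Vc294 vs Vc348: 2
  Vc44 vs Vc348: 6
The smallest is 2, between Vc294 and Vc348.

2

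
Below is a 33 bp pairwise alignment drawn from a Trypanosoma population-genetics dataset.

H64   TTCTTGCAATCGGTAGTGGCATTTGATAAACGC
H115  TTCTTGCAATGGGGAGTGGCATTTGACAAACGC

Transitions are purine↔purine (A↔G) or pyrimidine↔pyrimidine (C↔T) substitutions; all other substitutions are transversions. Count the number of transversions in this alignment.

2

Differing sites — 11:C/G (Tv); 14:T/G (Tv); 27:T/C (Ti).
Of the 3 differences, 1 transition and 2 transversions, so the answer is 2.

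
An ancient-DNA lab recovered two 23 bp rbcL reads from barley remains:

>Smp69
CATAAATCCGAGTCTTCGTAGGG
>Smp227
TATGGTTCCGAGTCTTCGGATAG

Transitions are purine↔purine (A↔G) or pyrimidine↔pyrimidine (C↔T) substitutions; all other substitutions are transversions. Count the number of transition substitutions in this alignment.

Mismatches occur at site 1 (C/T, transition), site 4 (A/G, transition), site 5 (A/G, transition), site 6 (A/T, transversion), site 19 (T/G, transversion), site 21 (G/T, transversion), site 22 (G/A, transition).
Of the 7 differences, 4 transitions and 3 transversions, so the answer is 4.

4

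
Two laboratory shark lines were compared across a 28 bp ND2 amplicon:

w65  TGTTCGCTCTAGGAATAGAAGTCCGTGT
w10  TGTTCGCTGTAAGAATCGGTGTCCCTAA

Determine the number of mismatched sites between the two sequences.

8

Mismatches occur at site 9 (C/G), site 12 (G/A), site 17 (A/C), site 19 (A/G), site 20 (A/T), site 25 (G/C), site 27 (G/A), site 28 (T/A).
That gives 8 mismatches out of 28 aligned sites, so the Hamming distance is 8.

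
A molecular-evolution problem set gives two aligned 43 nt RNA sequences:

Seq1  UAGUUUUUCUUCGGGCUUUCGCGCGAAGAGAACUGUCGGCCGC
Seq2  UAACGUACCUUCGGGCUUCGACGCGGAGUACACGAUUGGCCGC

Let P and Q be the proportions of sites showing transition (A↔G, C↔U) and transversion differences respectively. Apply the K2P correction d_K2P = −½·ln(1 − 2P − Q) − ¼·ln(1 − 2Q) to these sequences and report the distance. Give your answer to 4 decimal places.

0.4902

Mismatches occur at site 3 (G/A, transition), site 4 (U/C, transition), site 5 (U/G, transversion), site 7 (U/A, transversion), site 8 (U/C, transition), site 19 (U/C, transition), site 20 (C/G, transversion), site 21 (G/A, transition), site 26 (A/G, transition), site 29 (A/U, transversion), site 30 (G/A, transition), site 31 (A/C, transversion), site 34 (U/G, transversion), site 35 (G/A, transition), site 37 (C/U, transition).
Of the 15 differences, 9 transitions and 6 transversions over 43 sites: P = 9/43 = 0.209302, Q = 6/43 = 0.139535.
d = −0.5·ln(0.441861) − 0.25·ln(0.720930) = −0.5·(-0.816760) − 0.25·(-0.327213) = 0.4902.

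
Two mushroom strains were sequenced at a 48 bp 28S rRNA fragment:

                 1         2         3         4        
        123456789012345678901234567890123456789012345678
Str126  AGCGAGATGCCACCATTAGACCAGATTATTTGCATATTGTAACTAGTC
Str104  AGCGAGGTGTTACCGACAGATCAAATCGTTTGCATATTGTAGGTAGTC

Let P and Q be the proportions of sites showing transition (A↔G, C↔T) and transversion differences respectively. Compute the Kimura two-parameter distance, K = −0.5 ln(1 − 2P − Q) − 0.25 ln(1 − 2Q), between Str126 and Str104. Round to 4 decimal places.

0.3283

Mismatches occur at site 7 (A→G, transition), site 10 (C→T, transition), site 11 (C→T, transition), site 15 (A→G, transition), site 16 (T→A, transversion), site 17 (T→C, transition), site 21 (C→T, transition), site 24 (G→A, transition), site 27 (T→C, transition), site 28 (A→G, transition), site 42 (A→G, transition), site 43 (C→G, transversion).
Of the 12 differences, 10 transitions and 2 transversions over 48 sites: P = 10/48 = 0.208333, Q = 2/48 = 0.041667.
d = −0.5·ln(0.541667) − 0.25·ln(0.916666) = −0.5·(-0.613104) − 0.25·(-0.087012) = 0.3283.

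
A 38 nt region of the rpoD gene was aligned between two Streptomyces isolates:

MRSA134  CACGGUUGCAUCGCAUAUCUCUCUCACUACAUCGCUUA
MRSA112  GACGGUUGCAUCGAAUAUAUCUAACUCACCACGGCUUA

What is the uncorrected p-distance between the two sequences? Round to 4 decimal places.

0.2632

Differing sites — 1:C/G; 14:C/A; 19:C/A; 23:C/A; 24:U/A; 26:A/U; 28:U/A; 29:A/C; 32:U/C; 33:C/G.
There are 10 differences over 38 sites, so p = 10/38 = 0.2632.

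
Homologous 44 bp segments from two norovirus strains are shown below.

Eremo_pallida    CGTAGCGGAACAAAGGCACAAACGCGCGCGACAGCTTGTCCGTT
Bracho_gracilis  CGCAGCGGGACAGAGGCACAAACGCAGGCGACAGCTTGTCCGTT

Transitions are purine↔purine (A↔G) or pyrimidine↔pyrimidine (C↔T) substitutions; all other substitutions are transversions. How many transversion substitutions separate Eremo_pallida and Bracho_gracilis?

The sequences differ at positions 3 (T/C, transition), 9 (A/G, transition), 13 (A/G, transition), 26 (G/A, transition), 27 (C/G, transversion).
Of the 5 differences, 4 transitions and 1 transversion, so the answer is 1.

1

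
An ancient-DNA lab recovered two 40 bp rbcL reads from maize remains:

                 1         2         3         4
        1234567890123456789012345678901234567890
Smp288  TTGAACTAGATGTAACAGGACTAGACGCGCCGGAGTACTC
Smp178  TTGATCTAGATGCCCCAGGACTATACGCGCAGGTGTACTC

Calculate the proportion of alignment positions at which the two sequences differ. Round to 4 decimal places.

The sequences differ at positions 5 (A/T), 13 (T/C), 14 (A/C), 15 (A/C), 24 (G/T), 31 (C/A), 34 (A/T).
There are 7 differences over 40 sites, so p = 7/40 = 0.1750.

0.1750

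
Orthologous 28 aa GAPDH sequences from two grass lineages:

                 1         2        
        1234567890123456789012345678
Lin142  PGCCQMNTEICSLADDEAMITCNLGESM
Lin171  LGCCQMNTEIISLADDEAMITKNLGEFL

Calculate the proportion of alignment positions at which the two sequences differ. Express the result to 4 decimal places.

Mismatches occur at site 1 (P/L), site 11 (C/I), site 22 (C/K), site 27 (S/F), site 28 (M/L).
There are 5 differences over 28 sites, so p = 5/28 = 0.1786.

0.1786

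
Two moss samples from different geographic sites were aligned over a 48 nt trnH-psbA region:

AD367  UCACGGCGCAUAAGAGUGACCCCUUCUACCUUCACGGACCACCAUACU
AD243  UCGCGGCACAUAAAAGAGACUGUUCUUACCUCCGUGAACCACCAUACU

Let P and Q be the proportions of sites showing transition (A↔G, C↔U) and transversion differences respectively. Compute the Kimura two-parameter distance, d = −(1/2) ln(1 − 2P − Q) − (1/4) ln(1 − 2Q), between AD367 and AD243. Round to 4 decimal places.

0.3683

Differing sites — 3:A/G (Ti); 8:G/A (Ti); 14:G/A (Ti); 17:U/A (Tv); 21:C/U (Ti); 22:C/G (Tv); 23:C/U (Ti); 25:U/C (Ti); 26:C/U (Ti); 32:U/C (Ti); 34:A/G (Ti); 35:C/U (Ti); 37:G/A (Ti).
Of the 13 differences, 11 transitions and 2 transversions over 48 sites: P = 11/48 = 0.229167, Q = 2/48 = 0.041667.
d = −0.5·ln(0.499999) − 0.25·ln(0.916666) = −0.5·(-0.693149) − 0.25·(-0.087012) = 0.3683.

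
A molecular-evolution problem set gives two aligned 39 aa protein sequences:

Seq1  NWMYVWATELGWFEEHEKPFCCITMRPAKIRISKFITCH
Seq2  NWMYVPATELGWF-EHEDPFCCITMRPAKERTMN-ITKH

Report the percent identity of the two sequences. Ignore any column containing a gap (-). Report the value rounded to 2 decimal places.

81.08%

Excluding the 2 gap columns leaves 37 comparable sites.
The sequences differ at positions 6 (W/P), 18 (K/D), 30 (I/E), 32 (I/T), 33 (S/M), 34 (K/N), 38 (C/K).
30 of the 37 comparable sites match, so the percent identity is 30/37 × 100 = 81.08%.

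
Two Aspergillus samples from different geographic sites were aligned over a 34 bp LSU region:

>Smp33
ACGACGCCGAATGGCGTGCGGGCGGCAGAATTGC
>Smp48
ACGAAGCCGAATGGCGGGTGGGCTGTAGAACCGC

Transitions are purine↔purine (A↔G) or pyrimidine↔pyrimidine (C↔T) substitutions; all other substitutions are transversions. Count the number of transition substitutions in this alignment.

4

Differing sites — 5:C/A (Tv); 17:T/G (Tv); 19:C/T (Ti); 24:G/T (Tv); 26:C/T (Ti); 31:T/C (Ti); 32:T/C (Ti).
Of the 7 differences, 4 transitions and 3 transversions, so the answer is 4.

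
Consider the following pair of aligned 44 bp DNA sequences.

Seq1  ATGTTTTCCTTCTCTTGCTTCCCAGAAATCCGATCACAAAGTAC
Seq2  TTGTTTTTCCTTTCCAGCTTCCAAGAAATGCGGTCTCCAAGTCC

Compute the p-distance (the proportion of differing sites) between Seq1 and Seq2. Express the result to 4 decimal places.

Differing sites — 1:A/T; 8:C/T; 10:T/C; 12:C/T; 15:T/C; 16:T/A; 23:C/A; 30:C/G; 33:A/G; 36:A/T; 38:A/C; 43:A/C.
There are 12 differences over 44 sites, so p = 12/44 = 0.2727.

0.2727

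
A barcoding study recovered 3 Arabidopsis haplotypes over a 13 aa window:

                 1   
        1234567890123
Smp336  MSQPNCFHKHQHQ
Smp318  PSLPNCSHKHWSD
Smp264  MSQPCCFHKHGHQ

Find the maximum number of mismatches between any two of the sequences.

7

Pairwise Hamming distances:
  Smp336 vs Smp318: 6
  Smp336 vs Smp264: 2
  Smp318 vs Smp264: 7
The largest is 7, between Smp318 and Smp264.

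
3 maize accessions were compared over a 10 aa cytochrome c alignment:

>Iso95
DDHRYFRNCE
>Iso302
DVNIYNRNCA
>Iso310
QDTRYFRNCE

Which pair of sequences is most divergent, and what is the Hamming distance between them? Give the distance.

Pairwise Hamming distances:
  Iso95 vs Iso302: 5
  Iso95 vs Iso310: 2
  Iso302 vs Iso310: 6
The largest is 6, between Iso302 and Iso310.

6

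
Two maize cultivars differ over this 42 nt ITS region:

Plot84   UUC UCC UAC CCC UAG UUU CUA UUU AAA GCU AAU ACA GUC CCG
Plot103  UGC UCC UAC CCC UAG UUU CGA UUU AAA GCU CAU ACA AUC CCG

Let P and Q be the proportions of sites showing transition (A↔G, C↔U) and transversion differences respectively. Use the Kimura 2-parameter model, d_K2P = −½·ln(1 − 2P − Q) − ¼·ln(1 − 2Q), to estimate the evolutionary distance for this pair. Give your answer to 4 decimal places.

The sequences differ at positions 2 (U/G, transversion), 20 (U/G, transversion), 31 (A/C, transversion), 37 (G/A, transition).
Of the 4 differences, 1 transition and 3 transversions over 42 sites: P = 1/42 = 0.023810, Q = 3/42 = 0.071429.
d = −0.5·ln(0.880951) − 0.25·ln(0.857142) = −0.5·(-0.126753) − 0.25·(-0.154152) = 0.1019.

0.1019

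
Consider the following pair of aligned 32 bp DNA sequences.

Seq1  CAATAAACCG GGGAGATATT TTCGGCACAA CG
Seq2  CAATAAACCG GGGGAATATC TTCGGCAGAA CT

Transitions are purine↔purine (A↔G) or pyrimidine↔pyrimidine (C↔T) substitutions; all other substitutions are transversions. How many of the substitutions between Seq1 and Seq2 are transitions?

3

Differing sites — 14:A/G (Ti); 15:G/A (Ti); 20:T/C (Ti); 28:C/G (Tv); 32:G/T (Tv).
Of the 5 differences, 3 transitions and 2 transversions, so the answer is 3.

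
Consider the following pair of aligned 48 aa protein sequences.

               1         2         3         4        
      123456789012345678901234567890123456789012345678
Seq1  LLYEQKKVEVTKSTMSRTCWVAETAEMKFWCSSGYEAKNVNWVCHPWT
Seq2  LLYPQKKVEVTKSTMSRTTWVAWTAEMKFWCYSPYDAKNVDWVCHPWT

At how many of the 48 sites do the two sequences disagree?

7

Mismatches occur at site 4 (E↔P), site 19 (C↔T), site 23 (E↔W), site 32 (S↔Y), site 34 (G↔P), site 36 (E↔D), site 41 (N↔D).
That gives 7 mismatches out of 48 aligned sites, so the Hamming distance is 7.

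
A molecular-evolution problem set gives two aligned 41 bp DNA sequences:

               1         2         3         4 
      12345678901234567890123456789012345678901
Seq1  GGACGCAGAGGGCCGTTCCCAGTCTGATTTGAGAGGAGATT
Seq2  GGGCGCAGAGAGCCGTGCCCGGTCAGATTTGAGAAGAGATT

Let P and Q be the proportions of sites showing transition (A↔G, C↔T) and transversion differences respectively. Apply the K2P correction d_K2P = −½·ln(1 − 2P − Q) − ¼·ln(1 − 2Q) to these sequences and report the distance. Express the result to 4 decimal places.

Differing sites — 3:A/G (Ti); 11:G/A (Ti); 17:T/G (Tv); 21:A/G (Ti); 25:T/A (Tv); 35:G/A (Ti).
Of the 6 differences, 4 transitions and 2 transversions over 41 sites: P = 4/41 = 0.097561, Q = 2/41 = 0.048780.
d = −0.5·ln(0.756098) − 0.25·ln(0.902440) = −0.5·(-0.279584) − 0.25·(-0.102653) = 0.1655.

0.1655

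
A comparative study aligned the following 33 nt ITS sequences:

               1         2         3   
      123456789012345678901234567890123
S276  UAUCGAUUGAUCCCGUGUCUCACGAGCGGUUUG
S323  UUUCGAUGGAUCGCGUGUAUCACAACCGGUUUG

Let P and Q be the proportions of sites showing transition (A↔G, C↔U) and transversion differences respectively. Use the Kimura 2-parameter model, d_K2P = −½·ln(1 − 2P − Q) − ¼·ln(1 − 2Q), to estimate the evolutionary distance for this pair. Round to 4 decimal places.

0.2095

Mismatches occur at site 2 (A↔U, transversion), site 8 (U↔G, transversion), site 13 (C↔G, transversion), site 19 (C↔A, transversion), site 24 (G↔A, transition), site 26 (G↔C, transversion).
Of the 6 differences, 1 transition and 5 transversions over 33 sites: P = 1/33 = 0.030303, Q = 5/33 = 0.151515.
d = −0.5·ln(0.787879) − 0.25·ln(0.696970) = −0.5·(-0.238411) − 0.25·(-0.361013) = 0.2095.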